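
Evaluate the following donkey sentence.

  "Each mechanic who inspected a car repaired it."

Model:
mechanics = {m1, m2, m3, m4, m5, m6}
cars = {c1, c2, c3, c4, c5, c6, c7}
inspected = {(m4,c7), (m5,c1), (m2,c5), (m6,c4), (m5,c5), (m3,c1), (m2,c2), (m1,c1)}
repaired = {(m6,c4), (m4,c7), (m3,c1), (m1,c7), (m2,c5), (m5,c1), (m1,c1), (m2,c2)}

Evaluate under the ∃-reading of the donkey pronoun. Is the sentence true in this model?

"it" takes "a car" as antecedent — a donkey pronoun bound across the clause boundary.
Weak reading: every mechanic m with some inspected-car has at least one inspected-car c such that repaired(m,c).
Per mechanic: m1:✓  m2:✓  m3:✓  m4:✓  m5:✓  m6:✓
Every mechanic in the restrictor has a witness.

True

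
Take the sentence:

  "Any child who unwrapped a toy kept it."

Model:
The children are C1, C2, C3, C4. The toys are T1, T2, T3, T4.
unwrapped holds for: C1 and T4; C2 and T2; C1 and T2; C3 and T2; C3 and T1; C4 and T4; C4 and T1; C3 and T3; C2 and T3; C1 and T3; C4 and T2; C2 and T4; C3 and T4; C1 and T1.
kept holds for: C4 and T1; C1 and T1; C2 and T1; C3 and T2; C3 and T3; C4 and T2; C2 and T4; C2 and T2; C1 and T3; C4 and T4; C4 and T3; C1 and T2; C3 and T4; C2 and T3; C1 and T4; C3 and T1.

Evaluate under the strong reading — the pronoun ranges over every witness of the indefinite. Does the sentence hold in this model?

"it" takes "a toy" as antecedent — a donkey pronoun bound across the clause boundary.
Strong reading: for every (c,t) with unwrapped(c,t), kept(c,t).
Restrictor pairs: (C1,T1) ✓  (C1,T2) ✓  (C1,T3) ✓  (C1,T4) ✓  (C2,T2) ✓  (C2,T3) ✓  (C2,T4) ✓  (C3,T1) ✓  (C3,T2) ✓  (C3,T3) ✓  (C3,T4) ✓  (C4,T1) ✓  (C4,T2) ✓  (C4,T4) ✓
Every restrictor pair satisfies the scope.

True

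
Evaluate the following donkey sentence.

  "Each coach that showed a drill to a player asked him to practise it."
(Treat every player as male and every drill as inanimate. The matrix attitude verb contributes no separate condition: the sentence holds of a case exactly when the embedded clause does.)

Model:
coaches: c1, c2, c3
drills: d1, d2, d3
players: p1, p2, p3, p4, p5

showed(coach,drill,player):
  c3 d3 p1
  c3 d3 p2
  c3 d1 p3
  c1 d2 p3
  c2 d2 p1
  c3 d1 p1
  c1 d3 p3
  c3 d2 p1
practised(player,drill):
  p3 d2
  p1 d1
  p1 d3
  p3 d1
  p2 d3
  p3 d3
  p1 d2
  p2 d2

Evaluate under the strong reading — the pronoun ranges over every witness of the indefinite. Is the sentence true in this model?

True

"him" takes "a player" as antecedent and "it" takes "a drill"; both are donkey pronouns co-varying with the restrictor.
Strong reading: for every (c,d,p) with showed(c,d,p), practised(p,d).
Restrictor triples: (c1,d2,p3)→practised(p3,d2) ✓  (c1,d3,p3)→practised(p3,d3) ✓  (c2,d2,p1)→practised(p1,d2) ✓  (c3,d1,p1)→practised(p1,d1) ✓  (c3,d1,p3)→practised(p3,d1) ✓  (c3,d2,p1)→practised(p1,d2) ✓  (c3,d3,p1)→practised(p1,d3) ✓  (c3,d3,p2)→practised(p2,d3) ✓
Every restrictor triple satisfies the scope.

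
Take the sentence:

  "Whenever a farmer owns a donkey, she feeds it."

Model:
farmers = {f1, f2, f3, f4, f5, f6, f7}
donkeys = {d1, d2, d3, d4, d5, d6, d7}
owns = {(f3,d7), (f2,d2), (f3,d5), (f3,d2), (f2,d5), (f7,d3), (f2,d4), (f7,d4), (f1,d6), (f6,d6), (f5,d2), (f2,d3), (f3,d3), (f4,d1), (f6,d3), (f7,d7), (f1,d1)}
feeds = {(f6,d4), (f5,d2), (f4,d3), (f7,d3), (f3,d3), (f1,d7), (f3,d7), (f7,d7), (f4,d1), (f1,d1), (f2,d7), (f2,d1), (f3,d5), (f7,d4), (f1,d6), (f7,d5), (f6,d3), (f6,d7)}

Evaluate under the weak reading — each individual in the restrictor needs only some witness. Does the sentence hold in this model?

False

"it" takes "a donkey" as antecedent — a donkey pronoun bound across the clause boundary.
Weak reading: every farmer f with some owns-donkey has at least one owns-donkey d such that feeds(f,d).
Per farmer: f1:✓  f2:✗  f3:✓  f4:✓  f5:✓  f6:✓  f7:✓
f2 has no witness among its owns-donkeys.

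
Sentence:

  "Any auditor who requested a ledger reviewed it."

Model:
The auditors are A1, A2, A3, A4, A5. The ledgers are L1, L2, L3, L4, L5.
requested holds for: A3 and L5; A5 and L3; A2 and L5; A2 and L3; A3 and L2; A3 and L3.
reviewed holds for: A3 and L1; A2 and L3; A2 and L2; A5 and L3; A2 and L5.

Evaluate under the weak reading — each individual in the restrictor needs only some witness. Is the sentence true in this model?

"it" takes "a ledger" as antecedent — a donkey pronoun bound across the clause boundary.
Weak reading: every auditor a with some requested-ledger has at least one requested-ledger l such that reviewed(a,l).
Per auditor: A2:✓  A3:✗  A5:✓
A3 has no witness among its requested-ledgers.

False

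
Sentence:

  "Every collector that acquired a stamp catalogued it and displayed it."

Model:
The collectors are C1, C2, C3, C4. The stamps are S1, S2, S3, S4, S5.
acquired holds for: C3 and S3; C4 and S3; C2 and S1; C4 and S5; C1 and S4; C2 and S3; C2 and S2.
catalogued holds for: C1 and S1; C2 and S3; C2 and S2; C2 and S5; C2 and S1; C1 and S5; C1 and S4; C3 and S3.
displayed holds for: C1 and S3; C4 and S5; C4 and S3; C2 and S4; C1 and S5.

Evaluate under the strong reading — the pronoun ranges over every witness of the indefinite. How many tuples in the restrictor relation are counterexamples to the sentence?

"it" takes "a stamp" as antecedent — a donkey pronoun bound across the clause boundary.
Strong reading: for every (c,s) with acquired(c,s), catalogued(c,s) ∧ displayed(c,s).
Restrictor pairs: (C1,S4) ✗  (C2,S1) ✗  (C2,S2) ✗  (C2,S3) ✗  (C3,S3) ✗  (C4,S3) ✗  (C4,S5) ✗
Counterexamples (restrictor pairs failing the scope): 7.

7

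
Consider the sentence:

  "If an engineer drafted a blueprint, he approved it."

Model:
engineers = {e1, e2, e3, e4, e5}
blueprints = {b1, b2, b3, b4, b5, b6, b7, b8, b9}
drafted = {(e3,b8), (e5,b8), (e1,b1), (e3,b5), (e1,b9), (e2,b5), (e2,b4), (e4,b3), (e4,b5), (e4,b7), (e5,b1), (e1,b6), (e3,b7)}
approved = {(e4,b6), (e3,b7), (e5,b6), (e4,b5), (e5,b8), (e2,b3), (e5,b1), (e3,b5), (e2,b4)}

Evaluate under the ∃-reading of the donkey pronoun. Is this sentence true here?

"it" takes "a blueprint" as antecedent — a donkey pronoun bound across the clause boundary.
Weak reading: every engineer e with some drafted-blueprint has at least one drafted-blueprint b such that approved(e,b).
Per engineer: e1:✗  e2:✓  e3:✓  e4:✓  e5:✓
e1 has no witness among its drafted-blueprints.

False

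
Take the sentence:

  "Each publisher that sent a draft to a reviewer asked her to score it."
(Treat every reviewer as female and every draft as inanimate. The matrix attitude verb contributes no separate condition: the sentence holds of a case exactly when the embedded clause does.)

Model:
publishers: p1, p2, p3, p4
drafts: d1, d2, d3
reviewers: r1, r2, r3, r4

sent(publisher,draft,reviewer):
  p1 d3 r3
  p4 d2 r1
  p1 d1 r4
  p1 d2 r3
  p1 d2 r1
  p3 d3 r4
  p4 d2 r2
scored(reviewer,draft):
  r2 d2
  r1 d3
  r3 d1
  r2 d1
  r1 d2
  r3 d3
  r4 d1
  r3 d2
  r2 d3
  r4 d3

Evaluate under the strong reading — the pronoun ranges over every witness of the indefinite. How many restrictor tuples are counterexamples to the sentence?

"her" takes "a reviewer" as antecedent and "it" takes "a draft"; both are donkey pronouns co-varying with the restrictor.
Strong reading: for every (p,d,r) with sent(p,d,r), scored(r,d).
Restrictor triples: (p1,d1,r4)→scored(r4,d1) ✓  (p1,d2,r1)→scored(r1,d2) ✓  (p1,d2,r3)→scored(r3,d2) ✓  (p1,d3,r3)→scored(r3,d3) ✓  (p3,d3,r4)→scored(r4,d3) ✓  (p4,d2,r1)→scored(r1,d2) ✓  (p4,d2,r2)→scored(r2,d2) ✓
Counterexamples (restrictor triples failing the scope): 0.

0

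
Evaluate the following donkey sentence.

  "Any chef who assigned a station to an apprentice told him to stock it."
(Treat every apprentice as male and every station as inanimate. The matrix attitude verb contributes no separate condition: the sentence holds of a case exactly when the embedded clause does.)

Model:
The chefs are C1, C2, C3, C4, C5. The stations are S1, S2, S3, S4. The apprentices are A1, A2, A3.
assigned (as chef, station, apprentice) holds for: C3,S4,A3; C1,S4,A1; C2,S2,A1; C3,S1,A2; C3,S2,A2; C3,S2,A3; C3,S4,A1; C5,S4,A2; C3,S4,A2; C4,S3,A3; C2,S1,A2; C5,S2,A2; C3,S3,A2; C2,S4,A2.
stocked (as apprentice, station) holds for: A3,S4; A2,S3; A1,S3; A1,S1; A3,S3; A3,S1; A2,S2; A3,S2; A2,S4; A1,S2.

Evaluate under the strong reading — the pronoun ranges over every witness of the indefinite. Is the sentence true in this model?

"him" takes "an apprentice" as antecedent and "it" takes "a station"; both are donkey pronouns co-varying with the restrictor.
Strong reading: for every (c,s,a) with assigned(c,s,a), stocked(a,s).
Restrictor triples: (C1,S4,A1)→stocked(A1,S4) ✗  (C2,S1,A2)→stocked(A2,S1) ✗  (C2,S2,A1)→stocked(A1,S2) ✓  (C2,S4,A2)→stocked(A2,S4) ✓  (C3,S1,A2)→stocked(A2,S1) ✗  (C3,S2,A2)→stocked(A2,S2) ✓  (C3,S2,A3)→stocked(A3,S2) ✓  (C3,S3,A2)→stocked(A2,S3) ✓  (C3,S4,A1)→stocked(A1,S4) ✗  (C3,S4,A2)→stocked(A2,S4) ✓  (C3,S4,A3)→stocked(A3,S4) ✓  (C4,S3,A3)→stocked(A3,S3) ✓  (C5,S2,A2)→stocked(A2,S2) ✓  (C5,S4,A2)→stocked(A2,S4) ✓
Counterexample: (C1,S4,A1) — stocked(A1,S4) does not hold.

False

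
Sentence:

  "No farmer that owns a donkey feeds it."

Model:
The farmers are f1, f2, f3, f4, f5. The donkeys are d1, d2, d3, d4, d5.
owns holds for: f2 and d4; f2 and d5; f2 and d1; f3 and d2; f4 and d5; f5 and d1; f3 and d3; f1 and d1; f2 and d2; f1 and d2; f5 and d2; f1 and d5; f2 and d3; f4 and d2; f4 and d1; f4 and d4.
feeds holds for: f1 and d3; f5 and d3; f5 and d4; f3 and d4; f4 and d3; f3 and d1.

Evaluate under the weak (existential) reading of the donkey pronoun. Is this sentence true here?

True

"it" takes "a donkey" as antecedent — a donkey pronoun bound across the clause boundary.
Truth condition: for no (f,d) with owns(f,d) does feeds(f,d) hold.
Restrictor pairs — does the scope hold? (f1,d1):fails  (f1,d2):fails  (f1,d5):fails  (f2,d1):fails  (f2,d2):fails  (f2,d3):fails  (f2,d4):fails  (f2,d5):fails  (f3,d2):fails  (f3,d3):fails  (f4,d1):fails  (f4,d2):fails  (f4,d4):fails  (f4,d5):fails  (f5,d1):fails  (f5,d2):fails
Scope holds for no restrictor pair, so the sentence is true.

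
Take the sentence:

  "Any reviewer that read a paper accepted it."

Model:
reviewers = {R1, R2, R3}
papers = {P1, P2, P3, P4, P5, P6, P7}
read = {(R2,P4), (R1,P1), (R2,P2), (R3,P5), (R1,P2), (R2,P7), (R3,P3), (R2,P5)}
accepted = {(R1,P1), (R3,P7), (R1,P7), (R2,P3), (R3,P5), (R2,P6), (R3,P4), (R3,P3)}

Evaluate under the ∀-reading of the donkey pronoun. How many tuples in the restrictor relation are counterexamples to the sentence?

5

"it" takes "a paper" as antecedent — a donkey pronoun bound across the clause boundary.
Strong reading: for every (r,p) with read(r,p), accepted(r,p).
Restrictor pairs: (R1,P1) ✓  (R1,P2) ✗  (R2,P2) ✗  (R2,P4) ✗  (R2,P5) ✗  (R2,P7) ✗  (R3,P3) ✓  (R3,P5) ✓
Counterexamples (restrictor pairs failing the scope): 5.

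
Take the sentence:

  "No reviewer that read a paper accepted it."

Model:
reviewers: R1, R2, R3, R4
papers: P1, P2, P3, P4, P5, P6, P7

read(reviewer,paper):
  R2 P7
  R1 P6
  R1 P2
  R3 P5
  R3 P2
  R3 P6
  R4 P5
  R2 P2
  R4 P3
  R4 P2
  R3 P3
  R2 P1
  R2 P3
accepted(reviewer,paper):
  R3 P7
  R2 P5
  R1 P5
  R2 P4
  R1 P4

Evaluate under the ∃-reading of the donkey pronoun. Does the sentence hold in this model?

"it" takes "a paper" as antecedent — a donkey pronoun bound across the clause boundary.
Truth condition: for no (r,p) with read(r,p) does accepted(r,p) hold.
Restrictor pairs — does the scope hold? (R1,P2):fails  (R1,P6):fails  (R2,P1):fails  (R2,P2):fails  (R2,P3):fails  (R2,P7):fails  (R3,P2):fails  (R3,P3):fails  (R3,P5):fails  (R3,P6):fails  (R4,P2):fails  (R4,P3):fails  (R4,P5):fails
Scope holds for no restrictor pair, so the sentence is true.

True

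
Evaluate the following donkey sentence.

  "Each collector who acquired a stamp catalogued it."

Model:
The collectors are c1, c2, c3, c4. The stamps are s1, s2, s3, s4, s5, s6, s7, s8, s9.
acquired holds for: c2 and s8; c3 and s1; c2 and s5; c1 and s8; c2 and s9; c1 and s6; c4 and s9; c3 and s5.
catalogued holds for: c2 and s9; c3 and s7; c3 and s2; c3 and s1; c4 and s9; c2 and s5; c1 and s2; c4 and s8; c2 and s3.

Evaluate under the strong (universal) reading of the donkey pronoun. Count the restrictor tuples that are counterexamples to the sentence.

4

"it" takes "a stamp" as antecedent — a donkey pronoun bound across the clause boundary.
Strong reading: for every (c,s) with acquired(c,s), catalogued(c,s).
Restrictor pairs: (c1,s6) ✗  (c1,s8) ✗  (c2,s5) ✓  (c2,s8) ✗  (c2,s9) ✓  (c3,s1) ✓  (c3,s5) ✗  (c4,s9) ✓
Counterexamples (restrictor pairs failing the scope): 4.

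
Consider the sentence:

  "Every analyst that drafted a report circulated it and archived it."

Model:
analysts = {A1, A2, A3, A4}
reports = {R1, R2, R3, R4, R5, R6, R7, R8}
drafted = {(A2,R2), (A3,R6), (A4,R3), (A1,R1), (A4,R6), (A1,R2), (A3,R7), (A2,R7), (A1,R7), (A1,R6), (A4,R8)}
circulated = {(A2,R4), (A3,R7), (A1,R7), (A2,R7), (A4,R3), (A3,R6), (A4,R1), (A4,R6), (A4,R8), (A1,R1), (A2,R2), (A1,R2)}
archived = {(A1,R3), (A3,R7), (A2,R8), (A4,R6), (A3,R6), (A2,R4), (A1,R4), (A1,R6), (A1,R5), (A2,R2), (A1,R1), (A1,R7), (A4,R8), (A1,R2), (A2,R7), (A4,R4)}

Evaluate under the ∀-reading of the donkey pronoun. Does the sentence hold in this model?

False

"it" takes "a report" as antecedent — a donkey pronoun bound across the clause boundary.
Strong reading: for every (a,r) with drafted(a,r), circulated(a,r) ∧ archived(a,r).
Restrictor pairs: (A1,R1) ✓  (A1,R2) ✓  (A1,R6) ✗  (A1,R7) ✓  (A2,R2) ✓  (A2,R7) ✓  (A3,R6) ✓  (A3,R7) ✓  (A4,R3) ✗  (A4,R6) ✓  (A4,R8) ✓
Counterexample: (A1,R6) is in drafted but fails the scope.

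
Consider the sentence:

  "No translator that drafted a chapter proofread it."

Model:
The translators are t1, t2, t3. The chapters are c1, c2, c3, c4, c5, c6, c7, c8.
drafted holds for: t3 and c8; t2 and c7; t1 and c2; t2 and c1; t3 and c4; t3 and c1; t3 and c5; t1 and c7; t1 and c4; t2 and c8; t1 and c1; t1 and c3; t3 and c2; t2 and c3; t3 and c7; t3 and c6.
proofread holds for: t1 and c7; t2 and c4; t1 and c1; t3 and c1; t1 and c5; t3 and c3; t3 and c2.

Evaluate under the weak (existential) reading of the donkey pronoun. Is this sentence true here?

False

"it" takes "a chapter" as antecedent — a donkey pronoun bound across the clause boundary.
Truth condition: for no (t,c) with drafted(t,c) does proofread(t,c) hold.
Restrictor pairs — does the scope hold? (t1,c1):holds  (t1,c2):fails  (t1,c3):fails  (t1,c4):fails  (t1,c7):holds  (t2,c1):fails  (t2,c3):fails  (t2,c7):fails  (t2,c8):fails  (t3,c1):holds  (t3,c2):holds  (t3,c4):fails  (t3,c5):fails  (t3,c6):fails  (t3,c7):fails  (t3,c8):fails
Scope holds for 4 pair(s), so the sentence is false.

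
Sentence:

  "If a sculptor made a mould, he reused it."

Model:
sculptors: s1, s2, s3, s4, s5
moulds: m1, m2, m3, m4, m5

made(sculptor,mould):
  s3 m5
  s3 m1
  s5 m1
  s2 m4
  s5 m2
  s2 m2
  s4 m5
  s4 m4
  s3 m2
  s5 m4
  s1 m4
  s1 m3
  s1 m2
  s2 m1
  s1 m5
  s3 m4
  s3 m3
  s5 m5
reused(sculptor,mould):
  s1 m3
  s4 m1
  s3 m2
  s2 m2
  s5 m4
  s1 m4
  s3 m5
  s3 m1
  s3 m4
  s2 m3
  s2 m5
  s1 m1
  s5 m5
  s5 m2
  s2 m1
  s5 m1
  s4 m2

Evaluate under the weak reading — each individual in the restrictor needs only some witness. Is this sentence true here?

False

"it" takes "a mould" as antecedent — a donkey pronoun bound across the clause boundary.
Weak reading: every sculptor s with some made-mould has at least one made-mould m such that reused(s,m).
Per sculptor: s1:✓  s2:✓  s3:✓  s4:✗  s5:✓
s4 has no witness among its made-moulds.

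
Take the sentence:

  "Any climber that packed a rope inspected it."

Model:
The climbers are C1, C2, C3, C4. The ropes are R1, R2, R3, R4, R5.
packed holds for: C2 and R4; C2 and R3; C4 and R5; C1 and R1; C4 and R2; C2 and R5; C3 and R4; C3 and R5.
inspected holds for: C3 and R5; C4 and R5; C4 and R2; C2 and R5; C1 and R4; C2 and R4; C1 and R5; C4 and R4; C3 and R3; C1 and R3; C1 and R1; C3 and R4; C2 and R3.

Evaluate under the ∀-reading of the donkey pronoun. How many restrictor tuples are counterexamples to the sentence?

"it" takes "a rope" as antecedent — a donkey pronoun bound across the clause boundary.
Strong reading: for every (c,r) with packed(c,r), inspected(c,r).
Restrictor pairs: (C1,R1) ✓  (C2,R3) ✓  (C2,R4) ✓  (C2,R5) ✓  (C3,R4) ✓  (C3,R5) ✓  (C4,R2) ✓  (C4,R5) ✓
Counterexamples (restrictor pairs failing the scope): 0.

0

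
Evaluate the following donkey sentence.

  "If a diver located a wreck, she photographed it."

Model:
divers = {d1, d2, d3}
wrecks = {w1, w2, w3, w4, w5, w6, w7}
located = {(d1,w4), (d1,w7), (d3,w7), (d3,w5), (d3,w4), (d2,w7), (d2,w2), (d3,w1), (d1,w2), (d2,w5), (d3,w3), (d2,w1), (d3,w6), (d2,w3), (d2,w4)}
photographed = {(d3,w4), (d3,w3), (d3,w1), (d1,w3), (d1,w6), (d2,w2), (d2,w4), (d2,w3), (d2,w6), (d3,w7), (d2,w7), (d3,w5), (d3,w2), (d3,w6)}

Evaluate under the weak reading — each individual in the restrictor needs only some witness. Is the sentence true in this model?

"it" takes "a wreck" as antecedent — a donkey pronoun bound across the clause boundary.
Weak reading: every diver d with some located-wreck has at least one located-wreck w such that photographed(d,w).
Per diver: d1:✗  d2:✓  d3:✓
d1 has no witness among its located-wrecks.

False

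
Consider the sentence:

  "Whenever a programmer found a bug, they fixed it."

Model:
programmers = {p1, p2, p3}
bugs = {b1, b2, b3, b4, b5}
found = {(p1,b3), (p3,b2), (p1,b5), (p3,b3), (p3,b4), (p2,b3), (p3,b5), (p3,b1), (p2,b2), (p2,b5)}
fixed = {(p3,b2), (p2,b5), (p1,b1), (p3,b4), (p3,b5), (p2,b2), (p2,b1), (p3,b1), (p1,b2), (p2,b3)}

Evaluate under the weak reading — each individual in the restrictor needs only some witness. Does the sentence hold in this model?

False

"it" takes "a bug" as antecedent — a donkey pronoun bound across the clause boundary.
Weak reading: every programmer p with some found-bug has at least one found-bug b such that fixed(p,b).
Per programmer: p1:✗  p2:✓  p3:✓
p1 has no witness among its found-bugs.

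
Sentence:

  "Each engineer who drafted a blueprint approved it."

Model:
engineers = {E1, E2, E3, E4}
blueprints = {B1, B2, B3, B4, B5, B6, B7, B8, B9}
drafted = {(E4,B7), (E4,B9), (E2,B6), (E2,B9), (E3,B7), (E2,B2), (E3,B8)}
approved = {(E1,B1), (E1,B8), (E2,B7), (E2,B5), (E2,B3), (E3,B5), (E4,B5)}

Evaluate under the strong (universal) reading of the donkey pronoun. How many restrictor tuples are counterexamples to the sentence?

"it" takes "a blueprint" as antecedent — a donkey pronoun bound across the clause boundary.
Strong reading: for every (e,b) with drafted(e,b), approved(e,b).
Restrictor pairs: (E2,B2) ✗  (E2,B6) ✗  (E2,B9) ✗  (E3,B7) ✗  (E3,B8) ✗  (E4,B7) ✗  (E4,B9) ✗
Counterexamples (restrictor pairs failing the scope): 7.

7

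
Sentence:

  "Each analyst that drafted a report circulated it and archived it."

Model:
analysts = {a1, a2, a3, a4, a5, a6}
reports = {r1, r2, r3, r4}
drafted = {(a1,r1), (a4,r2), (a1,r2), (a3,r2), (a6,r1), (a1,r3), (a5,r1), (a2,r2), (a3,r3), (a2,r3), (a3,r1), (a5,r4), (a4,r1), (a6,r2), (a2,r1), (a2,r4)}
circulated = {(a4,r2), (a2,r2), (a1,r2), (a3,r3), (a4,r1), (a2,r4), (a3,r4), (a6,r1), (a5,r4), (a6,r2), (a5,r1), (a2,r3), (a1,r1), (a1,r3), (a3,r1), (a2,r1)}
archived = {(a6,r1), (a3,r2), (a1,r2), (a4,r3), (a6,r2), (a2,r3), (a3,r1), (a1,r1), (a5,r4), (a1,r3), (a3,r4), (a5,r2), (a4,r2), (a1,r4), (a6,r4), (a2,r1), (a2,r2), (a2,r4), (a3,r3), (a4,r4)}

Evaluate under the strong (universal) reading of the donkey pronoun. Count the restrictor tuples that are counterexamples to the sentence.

3

"it" takes "a report" as antecedent — a donkey pronoun bound across the clause boundary.
Strong reading: for every (a,r) with drafted(a,r), circulated(a,r) ∧ archived(a,r).
Restrictor pairs: (a1,r1) ✓  (a1,r2) ✓  (a1,r3) ✓  (a2,r1) ✓  (a2,r2) ✓  (a2,r3) ✓  (a2,r4) ✓  (a3,r1) ✓  (a3,r2) ✗  (a3,r3) ✓  (a4,r1) ✗  (a4,r2) ✓  (a5,r1) ✗  (a5,r4) ✓  (a6,r1) ✓  (a6,r2) ✓
Counterexamples (restrictor pairs failing the scope): 3.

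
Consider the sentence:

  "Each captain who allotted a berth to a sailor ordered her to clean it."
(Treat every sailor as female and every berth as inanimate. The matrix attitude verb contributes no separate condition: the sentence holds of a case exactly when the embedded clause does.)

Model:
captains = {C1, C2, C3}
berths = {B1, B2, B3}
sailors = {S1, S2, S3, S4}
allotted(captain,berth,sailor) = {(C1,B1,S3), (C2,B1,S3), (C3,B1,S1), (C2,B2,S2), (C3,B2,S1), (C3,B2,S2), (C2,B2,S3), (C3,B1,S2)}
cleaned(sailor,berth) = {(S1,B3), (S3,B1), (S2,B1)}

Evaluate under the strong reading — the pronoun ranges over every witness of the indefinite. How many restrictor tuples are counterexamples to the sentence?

5

"her" takes "a sailor" as antecedent and "it" takes "a berth"; both are donkey pronouns co-varying with the restrictor.
Strong reading: for every (c,b,s) with allotted(c,b,s), cleaned(s,b).
Restrictor triples: (C1,B1,S3)→cleaned(S3,B1) ✓  (C2,B1,S3)→cleaned(S3,B1) ✓  (C2,B2,S2)→cleaned(S2,B2) ✗  (C2,B2,S3)→cleaned(S3,B2) ✗  (C3,B1,S1)→cleaned(S1,B1) ✗  (C3,B1,S2)→cleaned(S2,B1) ✓  (C3,B2,S1)→cleaned(S1,B2) ✗  (C3,B2,S2)→cleaned(S2,B2) ✗
Counterexamples (restrictor triples failing the scope): 5.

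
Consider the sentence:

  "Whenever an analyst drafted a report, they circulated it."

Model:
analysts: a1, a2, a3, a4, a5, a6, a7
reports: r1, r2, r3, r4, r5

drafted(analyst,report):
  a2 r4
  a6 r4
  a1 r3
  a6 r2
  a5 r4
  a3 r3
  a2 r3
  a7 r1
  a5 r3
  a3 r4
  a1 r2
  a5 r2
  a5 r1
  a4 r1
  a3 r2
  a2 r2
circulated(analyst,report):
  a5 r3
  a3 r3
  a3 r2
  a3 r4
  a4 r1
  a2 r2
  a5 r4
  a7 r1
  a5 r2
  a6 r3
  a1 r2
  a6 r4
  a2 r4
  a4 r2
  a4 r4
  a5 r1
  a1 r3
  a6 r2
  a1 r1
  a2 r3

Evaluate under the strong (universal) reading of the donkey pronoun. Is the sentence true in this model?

True

"it" takes "a report" as antecedent — a donkey pronoun bound across the clause boundary.
Strong reading: for every (a,r) with drafted(a,r), circulated(a,r).
Restrictor pairs: (a1,r2) ✓  (a1,r3) ✓  (a2,r2) ✓  (a2,r3) ✓  (a2,r4) ✓  (a3,r2) ✓  (a3,r3) ✓  (a3,r4) ✓  (a4,r1) ✓  (a5,r1) ✓  (a5,r2) ✓  (a5,r3) ✓  (a5,r4) ✓  (a6,r2) ✓  (a6,r4) ✓  (a7,r1) ✓
Every restrictor pair satisfies the scope.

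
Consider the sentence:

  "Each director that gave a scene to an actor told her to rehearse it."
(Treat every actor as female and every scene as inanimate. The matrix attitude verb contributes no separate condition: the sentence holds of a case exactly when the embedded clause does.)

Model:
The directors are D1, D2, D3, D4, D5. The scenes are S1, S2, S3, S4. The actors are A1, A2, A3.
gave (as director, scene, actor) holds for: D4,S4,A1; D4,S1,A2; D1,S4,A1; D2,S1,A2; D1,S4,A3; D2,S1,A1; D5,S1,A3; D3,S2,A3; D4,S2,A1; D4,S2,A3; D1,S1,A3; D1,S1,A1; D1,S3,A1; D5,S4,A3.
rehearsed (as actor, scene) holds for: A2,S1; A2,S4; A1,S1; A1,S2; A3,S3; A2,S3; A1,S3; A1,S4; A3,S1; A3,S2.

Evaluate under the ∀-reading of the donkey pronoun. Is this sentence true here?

"her" takes "an actor" as antecedent and "it" takes "a scene"; both are donkey pronouns co-varying with the restrictor.
Strong reading: for every (d,s,a) with gave(d,s,a), rehearsed(a,s).
Restrictor triples: (D1,S1,A1)→rehearsed(A1,S1) ✓  (D1,S1,A3)→rehearsed(A3,S1) ✓  (D1,S3,A1)→rehearsed(A1,S3) ✓  (D1,S4,A1)→rehearsed(A1,S4) ✓  (D1,S4,A3)→rehearsed(A3,S4) ✗  (D2,S1,A1)→rehearsed(A1,S1) ✓  (D2,S1,A2)→rehearsed(A2,S1) ✓  (D3,S2,A3)→rehearsed(A3,S2) ✓  (D4,S1,A2)→rehearsed(A2,S1) ✓  (D4,S2,A1)→rehearsed(A1,S2) ✓  (D4,S2,A3)→rehearsed(A3,S2) ✓  (D4,S4,A1)→rehearsed(A1,S4) ✓  (D5,S1,A3)→rehearsed(A3,S1) ✓  (D5,S4,A3)→rehearsed(A3,S4) ✗
Counterexample: (D1,S4,A3) — rehearsed(A3,S4) does not hold.

False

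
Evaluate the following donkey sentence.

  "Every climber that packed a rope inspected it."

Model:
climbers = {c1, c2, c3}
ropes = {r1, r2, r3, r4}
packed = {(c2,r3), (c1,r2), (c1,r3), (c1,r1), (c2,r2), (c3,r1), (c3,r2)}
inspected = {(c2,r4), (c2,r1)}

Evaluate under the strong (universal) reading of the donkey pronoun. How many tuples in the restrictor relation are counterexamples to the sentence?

7

"it" takes "a rope" as antecedent — a donkey pronoun bound across the clause boundary.
Strong reading: for every (c,r) with packed(c,r), inspected(c,r).
Restrictor pairs: (c1,r1) ✗  (c1,r2) ✗  (c1,r3) ✗  (c2,r2) ✗  (c2,r3) ✗  (c3,r1) ✗  (c3,r2) ✗
Counterexamples (restrictor pairs failing the scope): 7.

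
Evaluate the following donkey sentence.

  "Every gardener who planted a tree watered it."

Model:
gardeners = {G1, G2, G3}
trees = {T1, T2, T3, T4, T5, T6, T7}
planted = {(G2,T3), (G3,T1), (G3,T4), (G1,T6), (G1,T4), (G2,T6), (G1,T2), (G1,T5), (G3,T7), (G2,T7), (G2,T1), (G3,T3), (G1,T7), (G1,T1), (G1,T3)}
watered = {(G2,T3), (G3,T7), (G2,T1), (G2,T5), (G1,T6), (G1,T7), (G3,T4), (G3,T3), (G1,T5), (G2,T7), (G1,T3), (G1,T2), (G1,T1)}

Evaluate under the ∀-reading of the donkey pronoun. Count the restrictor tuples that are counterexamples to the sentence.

"it" takes "a tree" as antecedent — a donkey pronoun bound across the clause boundary.
Strong reading: for every (g,t) with planted(g,t), watered(g,t).
Restrictor pairs: (G1,T1) ✓  (G1,T2) ✓  (G1,T3) ✓  (G1,T4) ✗  (G1,T5) ✓  (G1,T6) ✓  (G1,T7) ✓  (G2,T1) ✓  (G2,T3) ✓  (G2,T6) ✗  (G2,T7) ✓  (G3,T1) ✗  (G3,T3) ✓  (G3,T4) ✓  (G3,T7) ✓
Counterexamples (restrictor pairs failing the scope): 3.

3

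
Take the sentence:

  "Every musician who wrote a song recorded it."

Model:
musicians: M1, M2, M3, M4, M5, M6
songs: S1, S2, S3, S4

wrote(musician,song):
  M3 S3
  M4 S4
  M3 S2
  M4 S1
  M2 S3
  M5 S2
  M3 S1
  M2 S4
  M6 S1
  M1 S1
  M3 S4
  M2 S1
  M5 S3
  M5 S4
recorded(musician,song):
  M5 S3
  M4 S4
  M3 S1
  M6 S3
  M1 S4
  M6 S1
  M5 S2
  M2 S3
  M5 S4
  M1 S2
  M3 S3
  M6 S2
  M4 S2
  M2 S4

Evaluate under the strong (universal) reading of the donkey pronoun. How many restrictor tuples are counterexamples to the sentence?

"it" takes "a song" as antecedent — a donkey pronoun bound across the clause boundary.
Strong reading: for every (m,s) with wrote(m,s), recorded(m,s).
Restrictor pairs: (M1,S1) ✗  (M2,S1) ✗  (M2,S3) ✓  (M2,S4) ✓  (M3,S1) ✓  (M3,S2) ✗  (M3,S3) ✓  (M3,S4) ✗  (M4,S1) ✗  (M4,S4) ✓  (M5,S2) ✓  (M5,S3) ✓  (M5,S4) ✓  (M6,S1) ✓
Counterexamples (restrictor pairs failing the scope): 5.

5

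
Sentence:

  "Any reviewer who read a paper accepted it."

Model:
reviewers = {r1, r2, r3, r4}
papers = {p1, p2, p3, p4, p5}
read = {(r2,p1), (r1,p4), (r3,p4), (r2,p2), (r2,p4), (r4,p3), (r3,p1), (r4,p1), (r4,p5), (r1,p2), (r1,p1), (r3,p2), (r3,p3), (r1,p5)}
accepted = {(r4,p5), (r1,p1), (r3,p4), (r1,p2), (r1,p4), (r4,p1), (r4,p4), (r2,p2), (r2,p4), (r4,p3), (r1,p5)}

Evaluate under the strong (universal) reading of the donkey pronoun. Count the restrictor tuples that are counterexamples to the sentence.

4

"it" takes "a paper" as antecedent — a donkey pronoun bound across the clause boundary.
Strong reading: for every (r,p) with read(r,p), accepted(r,p).
Restrictor pairs: (r1,p1) ✓  (r1,p2) ✓  (r1,p4) ✓  (r1,p5) ✓  (r2,p1) ✗  (r2,p2) ✓  (r2,p4) ✓  (r3,p1) ✗  (r3,p2) ✗  (r3,p3) ✗  (r3,p4) ✓  (r4,p1) ✓  (r4,p3) ✓  (r4,p5) ✓
Counterexamples (restrictor pairs failing the scope): 4.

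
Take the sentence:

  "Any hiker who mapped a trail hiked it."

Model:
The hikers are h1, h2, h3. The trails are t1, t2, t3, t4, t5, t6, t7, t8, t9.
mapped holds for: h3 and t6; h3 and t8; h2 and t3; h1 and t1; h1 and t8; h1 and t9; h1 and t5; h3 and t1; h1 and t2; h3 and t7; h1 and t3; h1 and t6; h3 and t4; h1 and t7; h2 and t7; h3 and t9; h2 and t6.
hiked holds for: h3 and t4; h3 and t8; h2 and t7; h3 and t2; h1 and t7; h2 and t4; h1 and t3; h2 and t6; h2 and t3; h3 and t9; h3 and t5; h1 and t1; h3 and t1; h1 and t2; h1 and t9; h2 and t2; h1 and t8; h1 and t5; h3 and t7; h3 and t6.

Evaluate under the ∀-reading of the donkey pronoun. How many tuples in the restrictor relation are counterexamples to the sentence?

1

"it" takes "a trail" as antecedent — a donkey pronoun bound across the clause boundary.
Strong reading: for every (h,t) with mapped(h,t), hiked(h,t).
Restrictor pairs: (h1,t1) ✓  (h1,t2) ✓  (h1,t3) ✓  (h1,t5) ✓  (h1,t6) ✗  (h1,t7) ✓  (h1,t8) ✓  (h1,t9) ✓  (h2,t3) ✓  (h2,t6) ✓  (h2,t7) ✓  (h3,t1) ✓  (h3,t4) ✓  (h3,t6) ✓  (h3,t7) ✓  (h3,t8) ✓  (h3,t9) ✓
Counterexamples (restrictor pairs failing the scope): 1.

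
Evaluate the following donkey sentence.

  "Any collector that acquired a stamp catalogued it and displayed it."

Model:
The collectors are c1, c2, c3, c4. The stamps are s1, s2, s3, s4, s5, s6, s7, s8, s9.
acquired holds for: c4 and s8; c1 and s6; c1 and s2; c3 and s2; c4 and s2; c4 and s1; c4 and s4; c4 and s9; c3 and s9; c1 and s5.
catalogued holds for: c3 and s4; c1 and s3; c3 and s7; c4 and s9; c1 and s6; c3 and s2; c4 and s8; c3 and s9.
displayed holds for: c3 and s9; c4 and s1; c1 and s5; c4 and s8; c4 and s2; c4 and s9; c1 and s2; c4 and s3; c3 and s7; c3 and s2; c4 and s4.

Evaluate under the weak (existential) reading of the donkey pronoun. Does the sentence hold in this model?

"it" takes "a stamp" as antecedent — a donkey pronoun bound across the clause boundary.
Weak reading: every collector c with some acquired-stamp has at least one acquired-stamp s such that catalogued(c,s) ∧ displayed(c,s).
Per collector: c1:✗  c3:✓  c4:✓
c1 has no witness among its acquired-stamps.

False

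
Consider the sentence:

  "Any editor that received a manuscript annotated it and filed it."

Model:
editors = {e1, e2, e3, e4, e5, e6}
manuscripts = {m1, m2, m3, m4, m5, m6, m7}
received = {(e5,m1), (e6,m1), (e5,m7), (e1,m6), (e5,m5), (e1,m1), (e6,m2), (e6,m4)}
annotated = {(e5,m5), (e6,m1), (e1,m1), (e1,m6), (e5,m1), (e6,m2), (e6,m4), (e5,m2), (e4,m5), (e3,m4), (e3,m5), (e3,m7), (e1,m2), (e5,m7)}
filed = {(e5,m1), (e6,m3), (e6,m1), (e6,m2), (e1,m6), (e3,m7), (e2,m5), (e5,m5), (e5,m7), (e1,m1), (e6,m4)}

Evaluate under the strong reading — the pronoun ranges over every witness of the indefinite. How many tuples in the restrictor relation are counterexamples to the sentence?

0

"it" takes "a manuscript" as antecedent — a donkey pronoun bound across the clause boundary.
Strong reading: for every (e,m) with received(e,m), annotated(e,m) ∧ filed(e,m).
Restrictor pairs: (e1,m1) ✓  (e1,m6) ✓  (e5,m1) ✓  (e5,m5) ✓  (e5,m7) ✓  (e6,m1) ✓  (e6,m2) ✓  (e6,m4) ✓
Counterexamples (restrictor pairs failing the scope): 0.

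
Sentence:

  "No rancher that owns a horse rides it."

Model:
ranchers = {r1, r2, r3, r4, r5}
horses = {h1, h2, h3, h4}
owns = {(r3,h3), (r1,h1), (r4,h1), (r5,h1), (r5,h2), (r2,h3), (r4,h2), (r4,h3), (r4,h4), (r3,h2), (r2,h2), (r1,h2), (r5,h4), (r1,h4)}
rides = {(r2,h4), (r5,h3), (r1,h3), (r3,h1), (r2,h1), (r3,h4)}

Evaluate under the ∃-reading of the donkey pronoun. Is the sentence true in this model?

"it" takes "a horse" as antecedent — a donkey pronoun bound across the clause boundary.
Truth condition: for no (r,h) with owns(r,h) does rides(r,h) hold.
Restrictor pairs — does the scope hold? (r1,h1):fails  (r1,h2):fails  (r1,h4):fails  (r2,h2):fails  (r2,h3):fails  (r3,h2):fails  (r3,h3):fails  (r4,h1):fails  (r4,h2):fails  (r4,h3):fails  (r4,h4):fails  (r5,h1):fails  (r5,h2):fails  (r5,h4):fails
Scope holds for no restrictor pair, so the sentence is true.

True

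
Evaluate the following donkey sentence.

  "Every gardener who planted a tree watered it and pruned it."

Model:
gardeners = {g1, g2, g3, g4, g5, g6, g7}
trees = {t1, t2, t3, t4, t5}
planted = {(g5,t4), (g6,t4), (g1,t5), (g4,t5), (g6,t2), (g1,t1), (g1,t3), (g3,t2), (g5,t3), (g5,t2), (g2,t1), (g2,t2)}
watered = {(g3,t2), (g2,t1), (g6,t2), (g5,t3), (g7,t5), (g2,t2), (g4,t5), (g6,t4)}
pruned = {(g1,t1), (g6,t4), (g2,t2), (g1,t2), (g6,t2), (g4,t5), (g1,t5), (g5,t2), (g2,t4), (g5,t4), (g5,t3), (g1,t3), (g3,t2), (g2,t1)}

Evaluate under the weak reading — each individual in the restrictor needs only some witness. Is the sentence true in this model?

False

"it" takes "a tree" as antecedent — a donkey pronoun bound across the clause boundary.
Weak reading: every gardener g with some planted-tree has at least one planted-tree t such that watered(g,t) ∧ pruned(g,t).
Per gardener: g1:✗  g2:✓  g3:✓  g4:✓  g5:✓  g6:✓
g1 has no witness among its planted-trees.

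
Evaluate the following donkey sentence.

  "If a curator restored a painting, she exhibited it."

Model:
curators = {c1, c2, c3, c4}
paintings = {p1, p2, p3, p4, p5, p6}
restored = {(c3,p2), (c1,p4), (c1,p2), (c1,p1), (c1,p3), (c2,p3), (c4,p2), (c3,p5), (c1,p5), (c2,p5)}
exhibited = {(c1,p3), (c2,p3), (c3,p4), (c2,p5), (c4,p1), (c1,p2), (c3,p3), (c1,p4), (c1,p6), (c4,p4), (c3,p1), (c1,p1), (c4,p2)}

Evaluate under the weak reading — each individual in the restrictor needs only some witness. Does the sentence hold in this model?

"it" takes "a painting" as antecedent — a donkey pronoun bound across the clause boundary.
Weak reading: every curator c with some restored-painting has at least one restored-painting p such that exhibited(c,p).
Per curator: c1:✓  c2:✓  c3:✗  c4:✓
c3 has no witness among its restored-paintings.

False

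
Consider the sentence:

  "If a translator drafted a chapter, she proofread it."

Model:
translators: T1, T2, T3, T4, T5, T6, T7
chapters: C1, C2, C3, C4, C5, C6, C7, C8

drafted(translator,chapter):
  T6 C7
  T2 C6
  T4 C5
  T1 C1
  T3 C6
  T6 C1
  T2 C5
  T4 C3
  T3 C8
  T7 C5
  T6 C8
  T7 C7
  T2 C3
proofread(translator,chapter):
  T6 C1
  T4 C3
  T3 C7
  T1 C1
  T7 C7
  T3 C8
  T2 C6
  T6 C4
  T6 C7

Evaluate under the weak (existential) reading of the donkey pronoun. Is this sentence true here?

True

"it" takes "a chapter" as antecedent — a donkey pronoun bound across the clause boundary.
Weak reading: every translator t with some drafted-chapter has at least one drafted-chapter c such that proofread(t,c).
Per translator: T1:✓  T2:✓  T3:✓  T4:✓  T6:✓  T7:✓
Every translator in the restrictor has a witness.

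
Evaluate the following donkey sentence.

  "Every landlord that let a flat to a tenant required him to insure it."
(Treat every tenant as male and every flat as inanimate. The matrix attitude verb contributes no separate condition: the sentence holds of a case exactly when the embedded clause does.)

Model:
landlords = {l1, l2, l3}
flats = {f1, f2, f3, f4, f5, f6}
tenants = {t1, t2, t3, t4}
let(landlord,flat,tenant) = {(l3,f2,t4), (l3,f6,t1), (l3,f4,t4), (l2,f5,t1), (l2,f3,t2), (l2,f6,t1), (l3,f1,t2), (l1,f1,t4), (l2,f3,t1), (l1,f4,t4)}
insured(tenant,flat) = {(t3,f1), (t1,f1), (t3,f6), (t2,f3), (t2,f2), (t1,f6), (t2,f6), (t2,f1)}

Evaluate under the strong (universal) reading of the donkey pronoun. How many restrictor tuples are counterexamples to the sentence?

"him" takes "a tenant" as antecedent and "it" takes "a flat"; both are donkey pronouns co-varying with the restrictor.
Strong reading: for every (l,f,t) with let(l,f,t), insured(t,f).
Restrictor triples: (l1,f1,t4)→insured(t4,f1) ✗  (l1,f4,t4)→insured(t4,f4) ✗  (l2,f3,t1)→insured(t1,f3) ✗  (l2,f3,t2)→insured(t2,f3) ✓  (l2,f5,t1)→insured(t1,f5) ✗  (l2,f6,t1)→insured(t1,f6) ✓  (l3,f1,t2)→insured(t2,f1) ✓  (l3,f2,t4)→insured(t4,f2) ✗  (l3,f4,t4)→insured(t4,f4) ✗  (l3,f6,t1)→insured(t1,f6) ✓
Counterexamples (restrictor triples failing the scope): 6.

6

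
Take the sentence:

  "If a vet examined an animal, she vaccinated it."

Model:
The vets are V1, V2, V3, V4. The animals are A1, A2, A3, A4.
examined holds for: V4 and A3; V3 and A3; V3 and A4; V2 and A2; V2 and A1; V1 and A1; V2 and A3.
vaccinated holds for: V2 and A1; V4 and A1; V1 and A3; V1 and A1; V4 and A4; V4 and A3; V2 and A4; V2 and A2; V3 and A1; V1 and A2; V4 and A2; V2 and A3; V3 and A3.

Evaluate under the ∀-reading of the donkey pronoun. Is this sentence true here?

False

"it" takes "an animal" as antecedent — a donkey pronoun bound across the clause boundary.
Strong reading: for every (v,a) with examined(v,a), vaccinated(v,a).
Restrictor pairs: (V1,A1) ✓  (V2,A1) ✓  (V2,A2) ✓  (V2,A3) ✓  (V3,A3) ✓  (V3,A4) ✗  (V4,A3) ✓
Counterexample: (V3,A4) is in examined but fails the scope.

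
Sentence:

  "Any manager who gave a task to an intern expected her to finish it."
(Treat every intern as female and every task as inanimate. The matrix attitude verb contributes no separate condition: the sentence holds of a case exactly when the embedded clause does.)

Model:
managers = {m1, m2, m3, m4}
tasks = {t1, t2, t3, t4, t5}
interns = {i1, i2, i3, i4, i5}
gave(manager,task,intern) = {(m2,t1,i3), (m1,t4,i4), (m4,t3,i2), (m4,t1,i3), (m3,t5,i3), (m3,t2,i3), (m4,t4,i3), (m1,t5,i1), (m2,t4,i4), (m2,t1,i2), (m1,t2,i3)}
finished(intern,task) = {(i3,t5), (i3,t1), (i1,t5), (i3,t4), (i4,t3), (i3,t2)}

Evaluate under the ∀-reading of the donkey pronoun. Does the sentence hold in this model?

"her" takes "an intern" as antecedent and "it" takes "a task"; both are donkey pronouns co-varying with the restrictor.
Strong reading: for every (m,t,i) with gave(m,t,i), finished(i,t).
Restrictor triples: (m1,t2,i3)→finished(i3,t2) ✓  (m1,t4,i4)→finished(i4,t4) ✗  (m1,t5,i1)→finished(i1,t5) ✓  (m2,t1,i2)→finished(i2,t1) ✗  (m2,t1,i3)→finished(i3,t1) ✓  (m2,t4,i4)→finished(i4,t4) ✗  (m3,t2,i3)→finished(i3,t2) ✓  (m3,t5,i3)→finished(i3,t5) ✓  (m4,t1,i3)→finished(i3,t1) ✓  (m4,t3,i2)→finished(i2,t3) ✗  (m4,t4,i3)→finished(i3,t4) ✓
Counterexample: (m1,t4,i4) — finished(i4,t4) does not hold.

False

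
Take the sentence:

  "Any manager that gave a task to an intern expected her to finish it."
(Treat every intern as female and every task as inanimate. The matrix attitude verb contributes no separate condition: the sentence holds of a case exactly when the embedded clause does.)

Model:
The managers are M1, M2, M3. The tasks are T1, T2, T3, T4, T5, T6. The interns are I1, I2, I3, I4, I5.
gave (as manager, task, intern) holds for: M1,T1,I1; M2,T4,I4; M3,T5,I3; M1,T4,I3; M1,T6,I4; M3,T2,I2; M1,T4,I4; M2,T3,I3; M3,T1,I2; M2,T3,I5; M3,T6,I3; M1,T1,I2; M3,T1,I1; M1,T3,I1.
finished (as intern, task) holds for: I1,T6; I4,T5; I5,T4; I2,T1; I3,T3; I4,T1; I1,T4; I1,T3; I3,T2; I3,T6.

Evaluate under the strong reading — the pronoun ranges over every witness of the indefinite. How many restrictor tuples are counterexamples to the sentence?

9

"her" takes "an intern" as antecedent and "it" takes "a task"; both are donkey pronouns co-varying with the restrictor.
Strong reading: for every (m,t,i) with gave(m,t,i), finished(i,t).
Restrictor triples: (M1,T1,I1)→finished(I1,T1) ✗  (M1,T1,I2)→finished(I2,T1) ✓  (M1,T3,I1)→finished(I1,T3) ✓  (M1,T4,I3)→finished(I3,T4) ✗  (M1,T4,I4)→finished(I4,T4) ✗  (M1,T6,I4)→finished(I4,T6) ✗  (M2,T3,I3)→finished(I3,T3) ✓  (M2,T3,I5)→finished(I5,T3) ✗  (M2,T4,I4)→finished(I4,T4) ✗  (M3,T1,I1)→finished(I1,T1) ✗  (M3,T1,I2)→finished(I2,T1) ✓  (M3,T2,I2)→finished(I2,T2) ✗  (M3,T5,I3)→finished(I3,T5) ✗  (M3,T6,I3)→finished(I3,T6) ✓
Counterexamples (restrictor triples failing the scope): 9.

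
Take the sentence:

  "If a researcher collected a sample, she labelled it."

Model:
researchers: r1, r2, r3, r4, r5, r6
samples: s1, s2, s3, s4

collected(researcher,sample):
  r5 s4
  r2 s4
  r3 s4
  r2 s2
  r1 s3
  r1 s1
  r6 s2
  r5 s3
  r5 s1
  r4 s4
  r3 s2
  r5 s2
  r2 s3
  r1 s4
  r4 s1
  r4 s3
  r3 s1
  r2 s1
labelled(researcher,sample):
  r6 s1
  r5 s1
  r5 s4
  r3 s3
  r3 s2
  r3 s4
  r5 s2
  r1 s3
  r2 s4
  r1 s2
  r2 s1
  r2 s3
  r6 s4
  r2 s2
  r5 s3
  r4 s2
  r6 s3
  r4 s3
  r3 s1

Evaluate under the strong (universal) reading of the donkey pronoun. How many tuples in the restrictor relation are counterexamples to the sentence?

"it" takes "a sample" as antecedent — a donkey pronoun bound across the clause boundary.
Strong reading: for every (r,s) with collected(r,s), labelled(r,s).
Restrictor pairs: (r1,s1) ✗  (r1,s3) ✓  (r1,s4) ✗  (r2,s1) ✓  (r2,s2) ✓  (r2,s3) ✓  (r2,s4) ✓  (r3,s1) ✓  (r3,s2) ✓  (r3,s4) ✓  (r4,s1) ✗  (r4,s3) ✓  (r4,s4) ✗  (r5,s1) ✓  (r5,s2) ✓  (r5,s3) ✓  (r5,s4) ✓  (r6,s2) ✗
Counterexamples (restrictor pairs failing the scope): 5.

5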